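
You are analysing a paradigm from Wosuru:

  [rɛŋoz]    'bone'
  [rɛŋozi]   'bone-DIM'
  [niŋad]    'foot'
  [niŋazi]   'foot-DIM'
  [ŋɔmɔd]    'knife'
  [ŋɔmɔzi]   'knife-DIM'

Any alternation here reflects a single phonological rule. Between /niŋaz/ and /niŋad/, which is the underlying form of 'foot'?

/niŋad/

In [niŋad] and [niŋazi] the final segment of 'foot' alternates: [d] ~ [z].
Compare 'bone', with invariant [z] in [rɛŋoz] and [rɛŋozi]: an analysis with underlying /z/ and a rule producing [d] in isolation would wrongly predict alternation here too.
So /d/ is underlying, and a rule of intervocalic spirantization — voiced stops become fricatives between vowels — gives [z].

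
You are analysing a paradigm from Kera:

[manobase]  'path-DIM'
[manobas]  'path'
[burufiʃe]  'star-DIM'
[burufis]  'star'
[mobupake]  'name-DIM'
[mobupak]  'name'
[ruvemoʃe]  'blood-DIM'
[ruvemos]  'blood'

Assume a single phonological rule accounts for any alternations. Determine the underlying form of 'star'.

The stem for 'star' ends in [ʃ] in [burufiʃe] but [s] in [burufis].
If /s/ were underlying and a rule turned it into [ʃ] before the DIM suffix, 'path' would also alternate; but it has [s] in both [manobase] and [manobas].
So /ʃ/ is underlying, and a rule of depalatalization — palato-alveolar /ʃ/ becomes [s] when no front vowel follows — gives [s].
So 'star' = /burufiʃ/.

/burufiʃ/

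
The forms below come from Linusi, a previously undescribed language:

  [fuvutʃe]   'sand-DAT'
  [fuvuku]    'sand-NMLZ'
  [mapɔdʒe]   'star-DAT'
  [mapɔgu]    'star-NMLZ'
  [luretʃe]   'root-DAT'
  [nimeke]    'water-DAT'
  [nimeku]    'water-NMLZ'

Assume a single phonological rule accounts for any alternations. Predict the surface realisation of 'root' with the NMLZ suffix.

In [fuvutʃe] and [fuvuku] the final segment of 'sand' alternates: [tʃ] ~ [k].
If /k/ were underlying and a rule turned it into [tʃ] before the DAT suffix, 'water' would also alternate; but it has [k] in both [nimeke] and [nimeku].
So /tʃ/ is underlying, and a rule of depalatalization — palato-alveolar /tʃ/ and /dʒ/ become [k] and [g] when no front vowel follows — gives [k].
From [luretʃe] the stem 'root' is /luretʃ/; when no front vowel follows this yields [lureku].

[lureku]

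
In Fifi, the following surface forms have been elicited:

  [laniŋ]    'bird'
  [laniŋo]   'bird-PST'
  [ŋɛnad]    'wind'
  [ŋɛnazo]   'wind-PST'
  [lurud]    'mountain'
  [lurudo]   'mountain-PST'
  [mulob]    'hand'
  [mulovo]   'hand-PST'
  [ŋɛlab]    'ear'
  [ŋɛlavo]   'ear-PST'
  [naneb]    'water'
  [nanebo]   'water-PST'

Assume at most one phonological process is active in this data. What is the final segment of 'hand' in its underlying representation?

The root 'hand' surfaces as [mulob] and [mulovo], with a stem-final [b] ~ [v] alternation.
Compare 'water', with invariant [b] in [naneb] and [nanebo]: an analysis with underlying /b/ and a rule producing [v] before the PST suffix would wrongly predict alternation here too.
The underlying segment must be /v/; voiced fricatives become stops word-finally, yielding [b] there.

/v/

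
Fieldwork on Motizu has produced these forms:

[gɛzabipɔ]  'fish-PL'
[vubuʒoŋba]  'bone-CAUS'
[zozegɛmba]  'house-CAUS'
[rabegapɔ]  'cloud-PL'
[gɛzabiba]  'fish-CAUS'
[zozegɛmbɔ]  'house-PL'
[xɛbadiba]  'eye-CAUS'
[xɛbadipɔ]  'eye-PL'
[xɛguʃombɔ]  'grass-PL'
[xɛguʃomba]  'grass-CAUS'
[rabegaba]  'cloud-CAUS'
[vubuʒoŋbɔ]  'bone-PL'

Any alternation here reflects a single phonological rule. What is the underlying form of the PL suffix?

The PL suffix surfaces as [-bɔ] and [-pɔ], depending on the final segment of the stem.
By contrast the CAUS suffix keeps its initial [b] throughout — that segment must be underlying.
So the underlying form is /-pɔ/, and voiceless stops become voiced after a nasal.

/-pɔ/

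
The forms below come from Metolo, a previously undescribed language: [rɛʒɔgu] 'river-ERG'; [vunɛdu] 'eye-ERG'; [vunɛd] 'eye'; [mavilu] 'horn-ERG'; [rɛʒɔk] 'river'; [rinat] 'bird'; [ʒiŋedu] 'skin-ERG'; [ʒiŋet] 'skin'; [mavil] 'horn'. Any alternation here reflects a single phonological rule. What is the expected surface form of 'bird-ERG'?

The root 'skin' surfaces as [ʒiŋet] and [ʒiŋedu], with a stem-final [t] ~ [d] alternation.
Compare 'eye', with invariant [d] in [vunɛd] and [vunɛdu]: an analysis with underlying /d/ and a rule producing [t] in isolation would wrongly predict alternation here too.
The alternation reflects intervocalic voicing: voiceless stops become voiced between vowels. /t/ is underlying.
From [rinat] the stem 'bird' is /rinat/; between vowels this yields [rinadu].

[rinadu]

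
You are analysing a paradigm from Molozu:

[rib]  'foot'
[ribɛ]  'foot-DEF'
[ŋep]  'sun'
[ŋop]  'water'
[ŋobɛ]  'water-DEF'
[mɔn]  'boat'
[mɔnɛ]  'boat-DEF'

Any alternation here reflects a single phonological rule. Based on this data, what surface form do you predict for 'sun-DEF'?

The root 'water' surfaces as [ŋop] and [ŋobɛ], with a stem-final [p] ~ [b] alternation.
The stem 'foot' ([rib], [ribɛ]) shows [b] unchanged in both environments, so [b] cannot be basic with [p] derived in isolation.
The underlying segment must be /p/; voiceless stops become voiced between vowels, yielding [b] there.
From [ŋep] the stem 'sun' is /ŋep/; between vowels this yields [ŋebɛ].

[ŋebɛ]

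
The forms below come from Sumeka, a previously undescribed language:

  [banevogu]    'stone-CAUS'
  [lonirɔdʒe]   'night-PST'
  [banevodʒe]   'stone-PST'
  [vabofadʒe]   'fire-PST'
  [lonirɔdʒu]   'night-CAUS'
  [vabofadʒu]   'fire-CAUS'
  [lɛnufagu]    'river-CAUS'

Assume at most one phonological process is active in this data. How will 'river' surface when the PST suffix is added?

[lɛnufadʒe]

The stem for 'stone' ends in [dʒ] in [banevodʒe] but [g] in [banevogu].
Compare 'night', with invariant [dʒ] in [lonirɔdʒe] and [lonirɔdʒu]: an analysis with underlying /dʒ/ and a rule producing [g] before the CAUS suffix would wrongly predict alternation here too.
Therefore /g/ is basic and [dʒ] is derived by palatalization before a front vowel (/g/ becomes palato-alveolar [dʒ] before a front vowel).
From [lɛnufagu] the stem 'river' is /lɛnufag/; before a front vowel this yields [lɛnufadʒe].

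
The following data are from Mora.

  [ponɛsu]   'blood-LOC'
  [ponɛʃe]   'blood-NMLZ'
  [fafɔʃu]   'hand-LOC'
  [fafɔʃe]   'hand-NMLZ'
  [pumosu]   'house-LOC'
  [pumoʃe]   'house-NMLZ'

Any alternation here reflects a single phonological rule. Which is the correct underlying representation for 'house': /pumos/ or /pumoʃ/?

In [pumosu] and [pumoʃe] the final segment of 'house' alternates: [s] ~ [ʃ].
Compare 'hand', with invariant [ʃ] in [fafɔʃu] and [fafɔʃe]: an analysis with underlying /ʃ/ and a rule producing [s] before the LOC suffix would wrongly predict alternation here too.
The alternation reflects palatalization before a front vowel: /s/ becomes palato-alveolar [ʃ] before a front vowel. /s/ is underlying.

/pumos/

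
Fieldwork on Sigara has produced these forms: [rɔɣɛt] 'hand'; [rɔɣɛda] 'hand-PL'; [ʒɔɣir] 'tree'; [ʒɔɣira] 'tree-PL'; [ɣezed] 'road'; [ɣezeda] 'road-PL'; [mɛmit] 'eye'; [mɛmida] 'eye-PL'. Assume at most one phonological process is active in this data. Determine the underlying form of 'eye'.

/mɛmit/

The root 'eye' surfaces as [mɛmit] and [mɛmida], with a stem-final [t] ~ [d] alternation.
If /d/ were underlying and a rule turned it into [t] in isolation, 'road' would also alternate; but it has [d] in both [ɣezed] and [ɣezeda].
So /t/ is underlying, and a rule of intervocalic voicing — voiceless stops become voiced between vowels — gives [d].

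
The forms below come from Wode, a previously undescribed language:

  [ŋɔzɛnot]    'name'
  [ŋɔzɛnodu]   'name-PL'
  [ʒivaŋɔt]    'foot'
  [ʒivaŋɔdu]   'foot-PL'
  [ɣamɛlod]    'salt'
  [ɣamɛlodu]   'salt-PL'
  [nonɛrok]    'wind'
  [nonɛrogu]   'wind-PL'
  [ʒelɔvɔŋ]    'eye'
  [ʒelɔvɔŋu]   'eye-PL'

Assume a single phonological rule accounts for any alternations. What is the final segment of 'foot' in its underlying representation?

'foot' shows [t] ~ [d] at the end of the stem ([ʒivaŋɔt] vs [ʒivaŋɔdu]).
Compare 'salt', with invariant [d] in [ɣamɛlod] and [ɣamɛlodu]: an analysis with underlying /d/ and a rule producing [t] in isolation would wrongly predict alternation here too.
The underlying segment must be /t/; voiceless stops become voiced between vowels, yielding [d] there.

/t/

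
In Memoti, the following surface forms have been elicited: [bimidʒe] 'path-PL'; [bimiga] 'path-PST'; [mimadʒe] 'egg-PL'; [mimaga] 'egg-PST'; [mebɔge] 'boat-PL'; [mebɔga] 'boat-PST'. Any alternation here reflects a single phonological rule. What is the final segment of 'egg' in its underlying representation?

/dʒ/

In [mimadʒe] and [mimaga] the final segment of 'egg' alternates: [dʒ] ~ [g].
Compare 'boat', with invariant [g] in [mebɔge] and [mebɔga]: an analysis with underlying /g/ and a rule producing [dʒ] before the PL suffix would wrongly predict alternation here too.
The alternation reflects depalatalization: palato-alveolar /dʒ/ becomes [g] when no front vowel follows. /dʒ/ is underlying.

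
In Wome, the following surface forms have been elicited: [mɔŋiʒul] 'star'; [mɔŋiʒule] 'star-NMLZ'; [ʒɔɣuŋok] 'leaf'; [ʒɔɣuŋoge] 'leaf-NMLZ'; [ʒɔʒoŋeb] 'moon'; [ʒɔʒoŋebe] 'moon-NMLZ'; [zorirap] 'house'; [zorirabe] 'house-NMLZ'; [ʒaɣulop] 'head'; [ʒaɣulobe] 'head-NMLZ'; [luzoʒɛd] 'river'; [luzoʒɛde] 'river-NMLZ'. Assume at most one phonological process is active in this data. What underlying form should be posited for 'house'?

'house' shows [p] ~ [b] at the end of the stem ([zorirap] vs [zorirabe]).
But 'moon' keeps [b] in both environments ([ʒɔʒoŋeb], [ʒɔʒoŋebe]), so there is no rule changing /b/ to [p] in isolation.
The alternation reflects intervocalic voicing: voiceless stops become voiced between vowels. /p/ is underlying.
The underlying form of 'house' is therefore /zorirap/.

/zorirap/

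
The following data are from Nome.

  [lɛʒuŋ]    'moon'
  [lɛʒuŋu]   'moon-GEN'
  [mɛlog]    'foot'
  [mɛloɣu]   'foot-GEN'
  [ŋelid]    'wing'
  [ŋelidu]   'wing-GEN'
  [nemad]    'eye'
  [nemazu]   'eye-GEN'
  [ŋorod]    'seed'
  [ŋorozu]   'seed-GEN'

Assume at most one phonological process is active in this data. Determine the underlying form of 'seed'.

/ŋoroz/

The stem for 'seed' ends in [d] in [ŋorod] but [z] in [ŋorozu].
The stem 'wing' ([ŋelid], [ŋelidu]) shows [d] unchanged in both environments, so [d] cannot be basic with [z] derived before the GEN suffix.
The alternation reflects word-final hardening: voiced fricatives become stops word-finally. /z/ is underlying.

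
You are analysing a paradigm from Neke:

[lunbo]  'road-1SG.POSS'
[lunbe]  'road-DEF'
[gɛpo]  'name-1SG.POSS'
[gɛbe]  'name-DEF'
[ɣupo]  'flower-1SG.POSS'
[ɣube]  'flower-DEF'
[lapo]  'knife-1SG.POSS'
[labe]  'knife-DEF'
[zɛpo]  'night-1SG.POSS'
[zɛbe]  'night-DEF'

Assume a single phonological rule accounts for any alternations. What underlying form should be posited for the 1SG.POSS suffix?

The 1SG.POSS morpheme has two allomorphs, [-bo] and [-po].
The DEF suffix, which begins with [b], is invariant after every stem; so [b] is not altered by any rule here.
So the underlying form is /-po/, and voiceless stops become voiced after a nasal.

/-po/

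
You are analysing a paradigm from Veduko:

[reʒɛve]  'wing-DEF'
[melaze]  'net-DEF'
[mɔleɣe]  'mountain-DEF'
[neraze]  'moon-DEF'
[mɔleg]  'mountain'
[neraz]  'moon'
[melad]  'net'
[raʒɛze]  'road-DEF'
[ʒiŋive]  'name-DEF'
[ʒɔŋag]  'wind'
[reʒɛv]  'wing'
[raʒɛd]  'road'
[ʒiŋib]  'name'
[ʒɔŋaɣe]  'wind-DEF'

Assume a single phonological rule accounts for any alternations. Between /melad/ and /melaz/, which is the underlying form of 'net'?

/melad/

'net' shows [d] ~ [z] at the end of the stem ([melad] vs [melaze]).
But 'moon' keeps [z] in both environments ([neraz], [neraze]), so there is no rule changing /z/ to [d] in isolation.
The alternation reflects intervocalic spirantization: voiced stops become fricatives between vowels. /d/ is underlying.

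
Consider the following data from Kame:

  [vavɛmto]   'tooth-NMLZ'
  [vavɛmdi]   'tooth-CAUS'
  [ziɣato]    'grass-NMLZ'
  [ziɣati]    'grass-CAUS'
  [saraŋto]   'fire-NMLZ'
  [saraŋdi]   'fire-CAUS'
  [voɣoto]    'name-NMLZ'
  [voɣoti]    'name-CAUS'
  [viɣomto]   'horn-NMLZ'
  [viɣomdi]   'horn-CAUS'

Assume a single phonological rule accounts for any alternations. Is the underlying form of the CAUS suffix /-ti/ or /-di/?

/-di/

The CAUS morpheme has two allomorphs, [-di] and [-ti].
The NMLZ suffix, which begins with [t], is invariant after every stem; so [t] is not altered by any rule here.
So the underlying form is /-di/, and voiced stops become voiceless after a vowel.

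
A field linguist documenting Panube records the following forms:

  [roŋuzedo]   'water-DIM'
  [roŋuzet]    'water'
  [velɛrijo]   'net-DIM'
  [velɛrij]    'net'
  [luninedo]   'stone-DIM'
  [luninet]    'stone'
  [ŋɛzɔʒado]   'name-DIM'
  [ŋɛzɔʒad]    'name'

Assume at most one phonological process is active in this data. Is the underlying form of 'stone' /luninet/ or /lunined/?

'stone' shows [d] ~ [t] at the end of the stem ([luninedo] vs [luninet]).
If /d/ were underlying and a rule turned it into [t] in isolation, 'name' would also alternate; but it has [d] in both [ŋɛzɔʒado] and [ŋɛzɔʒad].
The underlying segment must be /t/; voiceless stops become voiced between vowels, yielding [d] there.

/luninet/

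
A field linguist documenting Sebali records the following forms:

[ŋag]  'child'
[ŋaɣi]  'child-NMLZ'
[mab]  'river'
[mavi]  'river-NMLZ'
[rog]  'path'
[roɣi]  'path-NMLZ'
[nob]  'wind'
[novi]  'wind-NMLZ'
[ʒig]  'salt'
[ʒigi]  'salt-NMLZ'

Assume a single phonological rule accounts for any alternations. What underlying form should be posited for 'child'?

The root 'child' surfaces as [ŋag] and [ŋaɣi], with a stem-final [g] ~ [ɣ] alternation.
Compare 'salt', with invariant [g] in [ʒig] and [ʒigi]: an analysis with underlying /g/ and a rule producing [ɣ] before the NMLZ suffix would wrongly predict alternation here too.
Therefore /ɣ/ is basic and [g] is derived by word-final hardening (voiced fricatives become stops word-finally).

/ŋaɣ/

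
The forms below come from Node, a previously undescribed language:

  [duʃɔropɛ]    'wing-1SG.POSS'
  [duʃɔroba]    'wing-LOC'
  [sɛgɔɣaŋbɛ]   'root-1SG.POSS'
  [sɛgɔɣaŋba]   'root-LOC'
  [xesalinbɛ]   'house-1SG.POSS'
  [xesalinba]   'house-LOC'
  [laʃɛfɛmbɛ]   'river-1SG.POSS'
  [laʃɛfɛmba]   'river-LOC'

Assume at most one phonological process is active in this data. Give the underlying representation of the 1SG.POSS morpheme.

/-pɛ/

The 1SG.POSS suffix surfaces as [-bɛ] and [-pɛ], depending on the final segment of the stem.
By contrast the LOC suffix keeps its initial [b] throughout — that segment must be underlying.
So the underlying form is /-pɛ/, and voiceless stops become voiced after a nasal.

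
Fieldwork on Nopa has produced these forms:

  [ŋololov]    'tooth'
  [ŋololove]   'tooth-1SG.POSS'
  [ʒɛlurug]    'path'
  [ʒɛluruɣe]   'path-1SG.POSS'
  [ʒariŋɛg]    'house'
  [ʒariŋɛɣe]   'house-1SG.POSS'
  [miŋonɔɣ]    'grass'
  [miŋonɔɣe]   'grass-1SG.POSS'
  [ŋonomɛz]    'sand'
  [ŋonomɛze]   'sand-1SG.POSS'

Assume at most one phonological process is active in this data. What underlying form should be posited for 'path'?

The root 'path' surfaces as [ʒɛlurug] and [ʒɛluruɣe], with a stem-final [g] ~ [ɣ] alternation.
Compare 'grass', with invariant [ɣ] in [miŋonɔɣ] and [miŋonɔɣe]: an analysis with underlying /ɣ/ and a rule producing [g] in isolation would wrongly predict alternation here too.
The alternation reflects intervocalic spirantization: voiced stops become fricatives between vowels. /g/ is underlying.

/ʒɛlurug/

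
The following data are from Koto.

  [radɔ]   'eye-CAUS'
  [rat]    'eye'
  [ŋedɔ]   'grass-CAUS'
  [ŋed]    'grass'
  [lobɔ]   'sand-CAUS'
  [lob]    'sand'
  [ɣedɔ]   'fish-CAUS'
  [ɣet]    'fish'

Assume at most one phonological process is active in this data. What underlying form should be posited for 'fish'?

/ɣet/

The stem for 'fish' ends in [d] in [ɣedɔ] but [t] in [ɣet].
Compare 'grass', with invariant [d] in [ŋedɔ] and [ŋed]: an analysis with underlying /d/ and a rule producing [t] in isolation would wrongly predict alternation here too.
The underlying segment must be /t/; voiceless stops become voiced between vowels, yielding [d] there.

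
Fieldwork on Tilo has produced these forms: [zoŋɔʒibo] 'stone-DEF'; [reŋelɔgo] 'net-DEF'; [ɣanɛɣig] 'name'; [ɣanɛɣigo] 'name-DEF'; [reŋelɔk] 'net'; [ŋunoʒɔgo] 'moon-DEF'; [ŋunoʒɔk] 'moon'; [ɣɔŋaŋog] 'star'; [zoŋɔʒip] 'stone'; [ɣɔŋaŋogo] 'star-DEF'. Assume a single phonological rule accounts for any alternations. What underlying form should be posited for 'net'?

The stem for 'net' ends in [k] in [reŋelɔk] but [g] in [reŋelɔgo].
The stem 'star' ([ɣɔŋaŋog], [ɣɔŋaŋogo]) shows [g] unchanged in both environments, so [g] cannot be basic with [k] derived in isolation.
So /k/ is underlying, and a rule of intervocalic voicing — voiceless stops become voiced between vowels — gives [g].
So 'net' = /reŋelɔk/.

/reŋelɔk/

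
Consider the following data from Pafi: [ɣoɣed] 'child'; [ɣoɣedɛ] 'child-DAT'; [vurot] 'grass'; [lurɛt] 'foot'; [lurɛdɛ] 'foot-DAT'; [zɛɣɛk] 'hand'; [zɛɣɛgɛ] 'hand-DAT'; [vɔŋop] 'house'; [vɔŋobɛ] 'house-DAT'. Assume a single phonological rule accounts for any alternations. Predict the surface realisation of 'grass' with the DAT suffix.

The stem for 'foot' ends in [t] in [lurɛt] but [d] in [lurɛdɛ].
If /d/ were underlying and a rule turned it into [t] in isolation, 'child' would also alternate; but it has [d] in both [ɣoɣed] and [ɣoɣedɛ].
The underlying segment must be /t/; voiceless stops become voiced between vowels, yielding [d] there.
From [vurot] the stem 'grass' is /vurot/; between vowels this yields [vurodɛ].

[vurodɛ]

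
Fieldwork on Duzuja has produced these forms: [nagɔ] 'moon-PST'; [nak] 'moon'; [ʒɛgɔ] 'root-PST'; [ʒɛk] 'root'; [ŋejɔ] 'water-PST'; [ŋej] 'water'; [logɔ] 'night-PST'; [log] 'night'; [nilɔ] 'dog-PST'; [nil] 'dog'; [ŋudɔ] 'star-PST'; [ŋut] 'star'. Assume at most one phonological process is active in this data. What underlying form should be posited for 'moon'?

The root 'moon' surfaces as [nagɔ] and [nak], with a stem-final [g] ~ [k] alternation.
If /g/ were underlying and a rule turned it into [k] in isolation, 'night' would also alternate; but it has [g] in both [logɔ] and [log].
Therefore /k/ is basic and [g] is derived by intervocalic voicing (voiceless stops become voiced between vowels).
The underlying form of 'moon' is therefore /nak/.

/nak/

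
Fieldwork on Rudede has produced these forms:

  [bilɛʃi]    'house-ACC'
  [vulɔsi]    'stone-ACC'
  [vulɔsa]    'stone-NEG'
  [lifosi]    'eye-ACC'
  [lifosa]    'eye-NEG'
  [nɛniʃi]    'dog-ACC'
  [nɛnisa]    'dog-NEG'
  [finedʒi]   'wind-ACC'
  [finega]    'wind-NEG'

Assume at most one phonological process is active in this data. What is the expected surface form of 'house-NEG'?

In [nɛniʃi] and [nɛnisa] the final segment of 'dog' alternates: [ʃ] ~ [s].
The stem 'stone' ([vulɔsi], [vulɔsa]) shows [s] unchanged in both environments, so [s] cannot be basic with [ʃ] derived before the ACC suffix.
So /ʃ/ is underlying, and a rule of depalatalization — palato-alveolar /dʒ/ and /ʃ/ become [g] and [s] when no front vowel follows — gives [s].
The one attested form of 'house', [bilɛʃi], shows underlying /bilɛʃ/. Applying the same rule when no front vowel follows gives [bilɛsa].

[bilɛsa]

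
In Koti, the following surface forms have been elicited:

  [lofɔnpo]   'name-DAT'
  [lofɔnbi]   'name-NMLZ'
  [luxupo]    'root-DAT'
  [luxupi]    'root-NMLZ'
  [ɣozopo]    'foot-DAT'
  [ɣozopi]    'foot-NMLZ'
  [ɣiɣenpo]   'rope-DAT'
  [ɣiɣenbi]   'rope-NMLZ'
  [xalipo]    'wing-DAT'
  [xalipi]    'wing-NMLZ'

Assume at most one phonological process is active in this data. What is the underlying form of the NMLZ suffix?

/-bi/

The NMLZ suffix surfaces as [-bi] and [-pi], depending on the final segment of the stem.
The DAT suffix, which begins with [p], is invariant after every stem; so [p] is not altered by any rule here.
So the underlying form is /-bi/, and voiced stops become voiceless after a vowel.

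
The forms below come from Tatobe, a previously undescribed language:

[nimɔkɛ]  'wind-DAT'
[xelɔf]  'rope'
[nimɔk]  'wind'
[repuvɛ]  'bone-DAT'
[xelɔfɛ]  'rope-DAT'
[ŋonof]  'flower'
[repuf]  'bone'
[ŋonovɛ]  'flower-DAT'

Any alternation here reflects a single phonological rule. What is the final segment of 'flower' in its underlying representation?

/v/

'flower' shows [v] ~ [f] at the end of the stem ([ŋonovɛ] vs [ŋonof]).
The stem 'rope' ([xelɔfɛ], [xelɔf]) shows [f] unchanged in both environments, so [f] cannot be basic with [v] derived before the DAT suffix.
The alternation reflects word-final obstruent devoicing: voiced obstruents become voiceless word-finally. /v/ is underlying.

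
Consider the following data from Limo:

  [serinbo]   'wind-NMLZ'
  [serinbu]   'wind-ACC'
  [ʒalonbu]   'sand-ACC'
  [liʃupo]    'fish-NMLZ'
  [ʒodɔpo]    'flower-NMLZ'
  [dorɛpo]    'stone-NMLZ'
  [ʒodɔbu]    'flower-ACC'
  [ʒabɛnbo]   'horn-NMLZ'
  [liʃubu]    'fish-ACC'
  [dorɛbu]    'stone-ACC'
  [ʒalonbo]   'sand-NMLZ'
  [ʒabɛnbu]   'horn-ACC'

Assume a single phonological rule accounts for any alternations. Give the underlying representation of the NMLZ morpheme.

/-po/

The NMLZ suffix surfaces as [-bo] and [-po], depending on the final segment of the stem.
By contrast the ACC suffix keeps its initial [b] throughout — that segment must be underlying.
The NMLZ suffix is therefore /-po/ underlyingly, with post-nasal voicing: voiceless stops become voiced after a nasal.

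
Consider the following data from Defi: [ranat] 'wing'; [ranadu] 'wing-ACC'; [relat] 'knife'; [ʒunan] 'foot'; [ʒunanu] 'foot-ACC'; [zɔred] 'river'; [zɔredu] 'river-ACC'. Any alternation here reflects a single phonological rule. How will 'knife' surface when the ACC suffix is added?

[reladu]

'wing' shows [t] ~ [d] at the end of the stem ([ranat] vs [ranadu]).
If /d/ were underlying and a rule turned it into [t] in isolation, 'river' would also alternate; but it has [d] in both [zɔred] and [zɔredu].
The alternation reflects intervocalic voicing: voiceless stops become voiced between vowels. /t/ is underlying.
From [relat] the stem 'knife' is /relat/; between vowels this yields [reladu].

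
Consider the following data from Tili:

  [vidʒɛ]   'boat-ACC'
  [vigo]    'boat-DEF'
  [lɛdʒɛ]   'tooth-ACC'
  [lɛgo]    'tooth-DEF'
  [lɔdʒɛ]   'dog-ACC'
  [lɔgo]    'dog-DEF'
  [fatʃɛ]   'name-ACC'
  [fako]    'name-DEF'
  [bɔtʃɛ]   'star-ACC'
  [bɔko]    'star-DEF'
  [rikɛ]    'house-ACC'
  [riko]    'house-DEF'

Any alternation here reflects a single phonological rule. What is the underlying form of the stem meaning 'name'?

/fatʃ/

The stem for 'name' ends in [tʃ] in [fatʃɛ] but [k] in [fako].
If /k/ were underlying and a rule turned it into [tʃ] before the ACC suffix, 'house' would also alternate; but it has [k] in both [rikɛ] and [riko].
The underlying segment must be /tʃ/; palato-alveolar /tʃ/ and /dʒ/ become [k] and [g] when no front vowel follows, yielding [k] there.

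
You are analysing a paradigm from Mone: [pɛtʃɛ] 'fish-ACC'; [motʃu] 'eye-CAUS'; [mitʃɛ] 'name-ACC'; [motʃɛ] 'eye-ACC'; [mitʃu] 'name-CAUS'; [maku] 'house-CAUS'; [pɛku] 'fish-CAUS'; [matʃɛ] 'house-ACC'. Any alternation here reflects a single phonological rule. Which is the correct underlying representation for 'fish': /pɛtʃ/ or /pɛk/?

The stem for 'fish' ends in [k] in [pɛku] but [tʃ] in [pɛtʃɛ].
But 'name' keeps [tʃ] in both environments ([mitʃu], [mitʃɛ]), so there is no rule changing /tʃ/ to [k] before the CAUS suffix.
So /k/ is underlying, and a rule of palatalization before a front vowel — /k/ becomes palato-alveolar [tʃ] before a front vowel — gives [tʃ].

/pɛk/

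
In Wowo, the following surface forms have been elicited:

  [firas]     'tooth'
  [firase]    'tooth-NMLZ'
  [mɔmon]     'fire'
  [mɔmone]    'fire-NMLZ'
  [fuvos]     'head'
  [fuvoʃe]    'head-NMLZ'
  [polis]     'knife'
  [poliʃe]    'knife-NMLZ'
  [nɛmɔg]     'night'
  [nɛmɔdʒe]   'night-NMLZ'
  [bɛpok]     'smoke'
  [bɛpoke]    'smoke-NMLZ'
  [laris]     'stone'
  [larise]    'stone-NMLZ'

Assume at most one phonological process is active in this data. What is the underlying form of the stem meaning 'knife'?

/poliʃ/

The root 'knife' surfaces as [polis] and [poliʃe], with a stem-final [s] ~ [ʃ] alternation.
But 'stone' keeps [s] in both environments ([laris], [larise]), so there is no rule changing /s/ to [ʃ] before the NMLZ suffix.
The underlying segment must be /ʃ/; palato-alveolar /dʒ/ and /ʃ/ become [g] and [s] when no front vowel follows, yielding [s] there.
The underlying form of 'knife' is therefore /poliʃ/.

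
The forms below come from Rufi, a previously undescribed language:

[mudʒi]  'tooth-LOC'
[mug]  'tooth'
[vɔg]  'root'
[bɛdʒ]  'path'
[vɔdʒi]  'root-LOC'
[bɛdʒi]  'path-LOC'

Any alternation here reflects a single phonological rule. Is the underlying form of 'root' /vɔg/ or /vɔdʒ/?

/vɔg/

In [vɔg] and [vɔdʒi] the final segment of 'root' alternates: [g] ~ [dʒ].
But 'path' keeps [dʒ] in both environments ([bɛdʒ], [bɛdʒi]), so there is no rule changing /dʒ/ to [g] in isolation.
The underlying segment must be /g/; /g/ becomes palato-alveolar [dʒ] before a front vowel, yielding [dʒ] there.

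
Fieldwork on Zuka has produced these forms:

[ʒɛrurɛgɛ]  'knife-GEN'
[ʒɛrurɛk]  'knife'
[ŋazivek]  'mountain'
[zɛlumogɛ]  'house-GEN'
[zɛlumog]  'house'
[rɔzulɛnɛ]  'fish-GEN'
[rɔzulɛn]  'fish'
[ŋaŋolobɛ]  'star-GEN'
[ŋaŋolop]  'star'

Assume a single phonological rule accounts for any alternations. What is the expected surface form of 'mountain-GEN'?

The stem for 'knife' ends in [g] in [ʒɛrurɛgɛ] but [k] in [ʒɛrurɛk].
The stem 'house' ([zɛlumogɛ], [zɛlumog]) shows [g] unchanged in both environments, so [g] cannot be basic with [k] derived in isolation.
Therefore /k/ is basic and [g] is derived by intervocalic voicing (voiceless stops become voiced between vowels).
The one attested form of 'mountain', [ŋazivek], shows underlying /ŋazivek/. Applying the same rule between vowels gives [ŋazivegɛ].

[ŋazivegɛ]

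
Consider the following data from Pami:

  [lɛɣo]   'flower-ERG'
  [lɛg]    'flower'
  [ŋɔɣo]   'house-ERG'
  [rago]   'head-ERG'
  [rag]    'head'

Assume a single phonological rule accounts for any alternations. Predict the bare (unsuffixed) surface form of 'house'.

'flower' shows [ɣ] ~ [g] at the end of the stem ([lɛɣo] vs [lɛg]).
But 'head' keeps [g] in both environments ([rago], [rag]), so there is no rule changing /g/ to [ɣ] before the ERG suffix.
The underlying segment must be /ɣ/; voiced fricatives become stops word-finally, yielding [g] there.
The one attested form of 'house', [ŋɔɣo], shows underlying /ŋɔɣ/. Applying the same rule word-finally gives [ŋɔg].

[ŋɔg]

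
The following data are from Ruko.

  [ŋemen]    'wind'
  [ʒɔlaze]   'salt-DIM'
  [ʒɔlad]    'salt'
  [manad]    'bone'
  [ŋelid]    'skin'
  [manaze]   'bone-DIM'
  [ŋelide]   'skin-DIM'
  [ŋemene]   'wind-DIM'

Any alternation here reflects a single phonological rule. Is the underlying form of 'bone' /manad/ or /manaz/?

/manaz/

The stem for 'bone' ends in [z] in [manaze] but [d] in [manad].
But 'skin' keeps [d] in both environments ([ŋelide], [ŋelid]), so there is no rule changing /d/ to [z] before the DIM suffix.
Therefore /z/ is basic and [d] is derived by word-final hardening (voiced fricatives become stops word-finally).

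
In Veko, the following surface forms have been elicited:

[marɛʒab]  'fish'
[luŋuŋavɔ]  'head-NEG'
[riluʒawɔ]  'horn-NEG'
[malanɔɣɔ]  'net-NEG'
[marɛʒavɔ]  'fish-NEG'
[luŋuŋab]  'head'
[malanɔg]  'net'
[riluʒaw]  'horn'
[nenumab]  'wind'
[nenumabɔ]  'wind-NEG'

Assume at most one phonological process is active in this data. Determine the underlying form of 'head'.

The root 'head' surfaces as [luŋuŋavɔ] and [luŋuŋab], with a stem-final [v] ~ [b] alternation.
Compare 'wind', with invariant [b] in [nenumabɔ] and [nenumab]: an analysis with underlying /b/ and a rule producing [v] before the NEG suffix would wrongly predict alternation here too.
So /v/ is underlying, and a rule of word-final hardening — voiced fricatives become stops word-finally — gives [b].

/luŋuŋav/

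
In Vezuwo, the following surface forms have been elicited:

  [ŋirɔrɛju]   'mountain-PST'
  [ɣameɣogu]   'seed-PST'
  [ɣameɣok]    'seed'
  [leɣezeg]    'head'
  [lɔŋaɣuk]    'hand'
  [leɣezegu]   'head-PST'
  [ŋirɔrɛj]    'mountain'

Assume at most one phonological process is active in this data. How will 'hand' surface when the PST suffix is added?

[lɔŋaɣugu]

The stem for 'seed' ends in [k] in [ɣameɣok] but [g] in [ɣameɣogu].
Compare 'head', with invariant [g] in [leɣezeg] and [leɣezegu]: an analysis with underlying /g/ and a rule producing [k] in isolation would wrongly predict alternation here too.
The underlying segment must be /k/; voiceless stops become voiced between vowels, yielding [g] there.
The one attested form of 'hand', [lɔŋaɣuk], shows underlying /lɔŋaɣuk/. Applying the same rule between vowels gives [lɔŋaɣugu].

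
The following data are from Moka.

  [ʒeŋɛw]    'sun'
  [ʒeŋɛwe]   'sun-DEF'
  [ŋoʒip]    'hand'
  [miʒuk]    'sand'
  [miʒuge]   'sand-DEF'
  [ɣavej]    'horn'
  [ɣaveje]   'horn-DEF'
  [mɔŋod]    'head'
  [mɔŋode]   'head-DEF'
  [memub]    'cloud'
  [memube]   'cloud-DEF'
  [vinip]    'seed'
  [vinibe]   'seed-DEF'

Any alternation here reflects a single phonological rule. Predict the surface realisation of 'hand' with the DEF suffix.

The stem for 'seed' ends in [p] in [vinip] but [b] in [vinibe].
If /b/ were underlying and a rule turned it into [p] in isolation, 'cloud' would also alternate; but it has [b] in both [memub] and [memube].
The alternation reflects intervocalic voicing: voiceless stops become voiced between vowels. /p/ is underlying.
From [ŋoʒip] the stem 'hand' is /ŋoʒip/; between vowels this yields [ŋoʒibe].

[ŋoʒibe]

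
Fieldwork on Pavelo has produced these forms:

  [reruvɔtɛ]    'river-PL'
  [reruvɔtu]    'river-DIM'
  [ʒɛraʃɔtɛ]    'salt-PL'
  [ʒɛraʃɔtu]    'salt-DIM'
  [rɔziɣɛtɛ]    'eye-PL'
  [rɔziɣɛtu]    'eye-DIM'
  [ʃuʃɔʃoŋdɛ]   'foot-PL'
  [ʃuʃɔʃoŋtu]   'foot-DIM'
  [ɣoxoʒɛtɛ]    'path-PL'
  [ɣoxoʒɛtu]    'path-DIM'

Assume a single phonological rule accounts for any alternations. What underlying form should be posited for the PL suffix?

/-dɛ/

The PL suffix surfaces as [-dɛ] and [-tɛ], depending on the final segment of the stem.
The DIM suffix, which begins with [t], is invariant after every stem; so [t] is not altered by any rule here.
So the underlying form is /-dɛ/, and voiced stops become voiceless after a vowel.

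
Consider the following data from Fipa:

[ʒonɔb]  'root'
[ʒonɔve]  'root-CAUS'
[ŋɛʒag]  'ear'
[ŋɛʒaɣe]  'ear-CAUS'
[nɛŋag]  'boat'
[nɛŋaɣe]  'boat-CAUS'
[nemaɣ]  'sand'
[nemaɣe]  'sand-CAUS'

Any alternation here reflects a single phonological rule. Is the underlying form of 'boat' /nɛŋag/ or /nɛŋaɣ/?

/nɛŋag/

The root 'boat' surfaces as [nɛŋag] and [nɛŋaɣe], with a stem-final [g] ~ [ɣ] alternation.
But 'sand' keeps [ɣ] in both environments ([nemaɣ], [nemaɣe]), so there is no rule changing /ɣ/ to [g] in isolation.
The underlying segment must be /g/; voiced stops become fricatives between vowels, yielding [ɣ] there.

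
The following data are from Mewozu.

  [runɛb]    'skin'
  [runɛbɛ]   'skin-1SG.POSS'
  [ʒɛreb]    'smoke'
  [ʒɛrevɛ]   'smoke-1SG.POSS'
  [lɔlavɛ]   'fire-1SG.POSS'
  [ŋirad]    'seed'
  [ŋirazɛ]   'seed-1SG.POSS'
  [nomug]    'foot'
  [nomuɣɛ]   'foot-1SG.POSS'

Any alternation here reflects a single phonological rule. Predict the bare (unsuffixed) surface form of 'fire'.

[lɔlab]

The root 'smoke' surfaces as [ʒɛreb] and [ʒɛrevɛ], with a stem-final [b] ~ [v] alternation.
Compare 'skin', with invariant [b] in [runɛb] and [runɛbɛ]: an analysis with underlying /b/ and a rule producing [v] before the 1SG.POSS suffix would wrongly predict alternation here too.
The alternation reflects word-final hardening: voiced fricatives become stops word-finally. /v/ is underlying.
From [lɔlavɛ] the stem 'fire' is /lɔlav/; word-finally this yields [lɔlab].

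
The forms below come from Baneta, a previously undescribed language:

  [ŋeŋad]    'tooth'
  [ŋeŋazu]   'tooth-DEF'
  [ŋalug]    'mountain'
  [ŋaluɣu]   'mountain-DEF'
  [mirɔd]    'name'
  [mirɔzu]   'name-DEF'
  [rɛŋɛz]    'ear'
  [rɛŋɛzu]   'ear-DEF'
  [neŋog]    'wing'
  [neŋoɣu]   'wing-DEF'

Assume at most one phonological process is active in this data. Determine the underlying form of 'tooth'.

/ŋeŋad/

The stem for 'tooth' ends in [d] in [ŋeŋad] but [z] in [ŋeŋazu].
The stem 'ear' ([rɛŋɛz], [rɛŋɛzu]) shows [z] unchanged in both environments, so [z] cannot be basic with [d] derived in isolation.
Therefore /d/ is basic and [z] is derived by intervocalic spirantization (voiced stops become fricatives between vowels).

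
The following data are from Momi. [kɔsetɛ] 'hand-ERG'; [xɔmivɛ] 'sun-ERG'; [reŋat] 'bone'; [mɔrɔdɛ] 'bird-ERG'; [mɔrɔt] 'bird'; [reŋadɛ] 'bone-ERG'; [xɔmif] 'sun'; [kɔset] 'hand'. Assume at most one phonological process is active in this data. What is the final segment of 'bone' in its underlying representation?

In [reŋat] and [reŋadɛ] the final segment of 'bone' alternates: [t] ~ [d].
The stem 'hand' ([kɔset], [kɔsetɛ]) shows [t] unchanged in both environments, so [t] cannot be basic with [d] derived before the ERG suffix.
The alternation reflects word-final obstruent devoicing: voiced obstruents become voiceless word-finally. /d/ is underlying.

/d/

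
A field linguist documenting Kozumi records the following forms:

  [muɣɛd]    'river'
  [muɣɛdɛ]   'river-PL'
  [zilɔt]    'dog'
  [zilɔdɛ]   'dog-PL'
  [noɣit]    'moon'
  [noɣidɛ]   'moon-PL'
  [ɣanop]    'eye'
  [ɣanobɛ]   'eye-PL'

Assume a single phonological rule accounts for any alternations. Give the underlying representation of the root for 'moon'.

/noɣit/

The root 'moon' surfaces as [noɣit] and [noɣidɛ], with a stem-final [t] ~ [d] alternation.
The stem 'river' ([muɣɛd], [muɣɛdɛ]) shows [d] unchanged in both environments, so [d] cannot be basic with [t] derived in isolation.
So /t/ is underlying, and a rule of intervocalic voicing — voiceless stops become voiced between vowels — gives [d].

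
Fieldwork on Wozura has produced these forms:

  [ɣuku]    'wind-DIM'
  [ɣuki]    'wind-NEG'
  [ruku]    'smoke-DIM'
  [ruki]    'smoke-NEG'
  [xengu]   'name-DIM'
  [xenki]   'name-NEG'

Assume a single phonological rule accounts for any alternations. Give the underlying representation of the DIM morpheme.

/-gu/

The DIM morpheme has two allomorphs, [-gu] and [-ku].
The NEG suffix, which begins with [k], is invariant after every stem; so [k] is not altered by any rule here.
So the underlying form is /-gu/, and voiced stops become voiceless after a vowel.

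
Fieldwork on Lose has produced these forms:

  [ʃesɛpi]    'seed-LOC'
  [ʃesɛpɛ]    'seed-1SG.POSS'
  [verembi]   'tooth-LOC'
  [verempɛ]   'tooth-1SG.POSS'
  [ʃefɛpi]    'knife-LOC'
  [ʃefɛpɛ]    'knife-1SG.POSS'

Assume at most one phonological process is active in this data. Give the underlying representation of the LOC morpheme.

/-bi/

The LOC suffix surfaces as [-bi] and [-pi], depending on the final segment of the stem.
The 1SG.POSS suffix, which begins with [p], is invariant after every stem; so [p] is not altered by any rule here.
The LOC suffix is therefore /-bi/ underlyingly, with post-vocalic devoicing: voiced stops become voiceless after a vowel.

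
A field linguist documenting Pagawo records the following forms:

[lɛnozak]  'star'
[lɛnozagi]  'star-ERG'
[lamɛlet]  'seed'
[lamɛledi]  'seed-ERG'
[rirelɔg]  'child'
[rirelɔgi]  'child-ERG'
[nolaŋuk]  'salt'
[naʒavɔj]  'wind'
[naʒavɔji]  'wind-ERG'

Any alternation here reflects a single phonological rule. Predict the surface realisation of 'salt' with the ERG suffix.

[nolaŋugi]

'star' shows [k] ~ [g] at the end of the stem ([lɛnozak] vs [lɛnozagi]).
But 'child' keeps [g] in both environments ([rirelɔg], [rirelɔgi]), so there is no rule changing /g/ to [k] in isolation.
Therefore /k/ is basic and [g] is derived by intervocalic voicing (voiceless stops become voiced between vowels).
From [nolaŋuk] the stem 'salt' is /nolaŋuk/; between vowels this yields [nolaŋugi].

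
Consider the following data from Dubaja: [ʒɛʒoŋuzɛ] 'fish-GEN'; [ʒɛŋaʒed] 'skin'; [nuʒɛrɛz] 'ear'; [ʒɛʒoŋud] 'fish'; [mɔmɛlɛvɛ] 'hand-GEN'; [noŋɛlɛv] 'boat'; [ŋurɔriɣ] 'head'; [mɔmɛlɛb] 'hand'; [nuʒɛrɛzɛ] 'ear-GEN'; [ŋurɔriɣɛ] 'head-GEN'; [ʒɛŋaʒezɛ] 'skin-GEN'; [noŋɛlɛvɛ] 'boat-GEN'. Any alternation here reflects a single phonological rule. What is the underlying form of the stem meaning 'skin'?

/ʒɛŋaʒed/

In [ʒɛŋaʒed] and [ʒɛŋaʒezɛ] the final segment of 'skin' alternates: [d] ~ [z].
If /z/ were underlying and a rule turned it into [d] in isolation, 'ear' would also alternate; but it has [z] in both [nuʒɛrɛz] and [nuʒɛrɛzɛ].
The alternation reflects intervocalic spirantization: voiced stops become fricatives between vowels. /d/ is underlying.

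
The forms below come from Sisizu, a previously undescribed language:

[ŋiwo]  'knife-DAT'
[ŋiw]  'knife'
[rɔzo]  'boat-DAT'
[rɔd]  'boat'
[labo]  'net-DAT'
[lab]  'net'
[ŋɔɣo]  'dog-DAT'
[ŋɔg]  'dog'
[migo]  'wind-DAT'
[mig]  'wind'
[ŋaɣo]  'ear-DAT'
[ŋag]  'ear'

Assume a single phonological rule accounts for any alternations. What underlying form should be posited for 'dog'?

/ŋɔɣ/

The stem for 'dog' ends in [ɣ] in [ŋɔɣo] but [g] in [ŋɔg].
The stem 'wind' ([migo], [mig]) shows [g] unchanged in both environments, so [g] cannot be basic with [ɣ] derived before the DAT suffix.
The underlying segment must be /ɣ/; voiced fricatives become stops word-finally, yielding [g] there.
So 'dog' = /ŋɔɣ/.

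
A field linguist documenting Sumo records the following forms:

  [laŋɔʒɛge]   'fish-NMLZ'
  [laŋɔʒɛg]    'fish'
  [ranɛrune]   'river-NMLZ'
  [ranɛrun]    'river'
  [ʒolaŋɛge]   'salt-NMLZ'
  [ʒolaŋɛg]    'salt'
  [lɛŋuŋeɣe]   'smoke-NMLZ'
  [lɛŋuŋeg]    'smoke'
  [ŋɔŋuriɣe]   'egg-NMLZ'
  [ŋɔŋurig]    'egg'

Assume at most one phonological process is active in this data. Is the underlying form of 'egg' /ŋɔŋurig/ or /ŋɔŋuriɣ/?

The stem for 'egg' ends in [ɣ] in [ŋɔŋuriɣe] but [g] in [ŋɔŋurig].
But 'fish' keeps [g] in both environments ([laŋɔʒɛge], [laŋɔʒɛg]), so there is no rule changing /g/ to [ɣ] before the NMLZ suffix.
Therefore /ɣ/ is basic and [g] is derived by word-final hardening (voiced fricatives become stops word-finally).

/ŋɔŋuriɣ/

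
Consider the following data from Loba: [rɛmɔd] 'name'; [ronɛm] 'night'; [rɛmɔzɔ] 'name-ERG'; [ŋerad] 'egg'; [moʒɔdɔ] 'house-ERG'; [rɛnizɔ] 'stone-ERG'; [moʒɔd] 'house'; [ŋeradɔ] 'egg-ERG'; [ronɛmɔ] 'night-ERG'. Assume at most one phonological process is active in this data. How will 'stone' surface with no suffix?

[rɛnid]

The root 'name' surfaces as [rɛmɔd] and [rɛmɔzɔ], with a stem-final [d] ~ [z] alternation.
If /d/ were underlying and a rule turned it into [z] before the ERG suffix, 'house' would also alternate; but it has [d] in both [moʒɔd] and [moʒɔdɔ].
The underlying segment must be /z/; voiced fricatives become stops word-finally, yielding [d] there.
From [rɛnizɔ] the stem 'stone' is /rɛniz/; word-finally this yields [rɛnid].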